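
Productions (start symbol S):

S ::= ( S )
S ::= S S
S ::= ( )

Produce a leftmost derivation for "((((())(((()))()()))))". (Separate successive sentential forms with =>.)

S => (S)   [S ::= ( S )]
(S) => ((S))   [S ::= ( S )]
((S)) => (((S)))   [S ::= ( S )]
(((S))) => (((SS)))   [S ::= S S]
(((SS))) => ((((S)S)))   [S ::= ( S )]
((((S)S))) => ((((())S)))   [S ::= ( )]
((((())S))) => ((((())(S))))   [S ::= ( S )]
((((())(S)))) => ((((())(SS))))   [S ::= S S]
((((())(SS)))) => ((((())((S)S))))   [S ::= ( S )]
((((())((S)S)))) => ((((())(((S))S))))   [S ::= ( S )]
((((())(((S))S)))) => ((((())(((()))S))))   [S ::= ( )]
((((())(((()))S)))) => ((((())(((()))SS))))   [S ::= S S]
((((())(((()))SS)))) => ((((())(((()))()S))))   [S ::= ( )]
((((())(((()))()S)))) => ((((())(((()))()()))))   [S ::= ( )]

S=>(S)=>((S))=>(((S)))=>(((SS)))=>((((S)S)))=>((((())S)))=>((((())(S))))=>((((())(SS))))=>((((())((S)S))))=>((((())(((S))S))))=>((((())(((()))S))))=>((((())(((()))SS))))=>((((())(((()))()S))))=>((((())(((()))()()))))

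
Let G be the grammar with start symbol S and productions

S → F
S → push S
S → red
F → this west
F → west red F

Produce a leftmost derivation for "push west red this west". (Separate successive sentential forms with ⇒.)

S ⇒ push S   [S → push S]
push S ⇒ push F   [S → F]
push F ⇒ push west red F   [F → west red F]
push west red F ⇒ push west red this west   [F → this west]

S ⇒ push S ⇒ push F ⇒ push west red F ⇒ push west red this west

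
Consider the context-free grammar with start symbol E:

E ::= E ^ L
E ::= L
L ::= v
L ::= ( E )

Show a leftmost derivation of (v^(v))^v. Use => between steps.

E => E^L   [E ::= E ^ L]
E^L => L^L   [E ::= L]
L^L => (E)^L   [L ::= ( E )]
(E)^L => (E^L)^L   [E ::= E ^ L]
(E^L)^L => (L^L)^L   [E ::= L]
(L^L)^L => (v^L)^L   [L ::= v]
(v^L)^L => (v^(E))^L   [L ::= ( E )]
(v^(E))^L => (v^(L))^L   [E ::= L]
(v^(L))^L => (v^(v))^L   [L ::= v]
(v^(v))^L => (v^(v))^v   [L ::= v]

E => E^L => L^L => (E)^L => (E^L)^L => (L^L)^L => (v^L)^L => (v^(E))^L => (v^(L))^L => (v^(v))^L => (v^(v))^v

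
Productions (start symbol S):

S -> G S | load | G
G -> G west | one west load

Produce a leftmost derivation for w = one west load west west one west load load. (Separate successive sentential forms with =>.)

S => G S   [S -> G S]
G S => G west S   [G -> G west]
G west S => G west west S   [G -> G west]
G west west S => one west load west west S   [G -> one west load]
one west load west west S => one west load west west G S   [S -> G S]
one west load west west G S => one west load west west one west load S   [G -> one west load]
one west load west west one west load S => one west load west west one west load load   [S -> load]

S => G S => G west S => G west west S => one west load west west S => one west load west west G S => one west load west west one west load S => one west load west west one west load load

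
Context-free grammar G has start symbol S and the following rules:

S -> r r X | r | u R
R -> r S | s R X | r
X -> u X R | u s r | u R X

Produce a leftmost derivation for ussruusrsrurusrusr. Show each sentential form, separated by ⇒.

S ⇒ uR ⇒ usRX ⇒ ussRXX ⇒ ussrXX ⇒ ussruXRX ⇒ ussruusrRX ⇒ ussruusrsRXX ⇒ ussruusrsrSXX ⇒ ussruusrsruRXX ⇒ ussruusrsrurXX ⇒ ussruusrsrurusrX ⇒ ussruusrsrurusrusr

S ⇒ uR   [S -> u R]
uR ⇒ usRX   [R -> s R X]
usRX ⇒ ussRXX   [R -> s R X]
ussRXX ⇒ ussrXX   [R -> r]
ussrXX ⇒ ussruXRX   [X -> u X R]
ussruXRX ⇒ ussruusrRX   [X -> u s r]
ussruusrRX ⇒ ussruusrsRXX   [R -> s R X]
ussruusrsRXX ⇒ ussruusrsrSXX   [R -> r S]
ussruusrsrSXX ⇒ ussruusrsruRXX   [S -> u R]
ussruusrsruRXX ⇒ ussruusrsrurXX   [R -> r]
ussruusrsrurXX ⇒ ussruusrsrurusrX   [X -> u s r]
ussruusrsrurusrX ⇒ ussruusrsrurusrusr   [X -> u s r]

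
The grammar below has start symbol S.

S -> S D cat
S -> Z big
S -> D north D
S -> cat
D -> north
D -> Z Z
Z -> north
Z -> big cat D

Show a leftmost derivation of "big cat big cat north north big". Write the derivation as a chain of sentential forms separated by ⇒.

S ⇒ Z big ⇒ big cat D big ⇒ big cat Z Z big ⇒ big cat big cat D Z big ⇒ big cat big cat north Z big ⇒ big cat big cat north north big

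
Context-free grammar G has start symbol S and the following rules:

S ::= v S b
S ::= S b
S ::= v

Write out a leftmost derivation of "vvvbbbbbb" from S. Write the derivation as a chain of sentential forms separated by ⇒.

S ⇒ vSb ⇒ vSbb ⇒ vSbbb ⇒ vSbbbb ⇒ vvSbbbbb ⇒ vvSbbbbbb ⇒ vvvbbbbbb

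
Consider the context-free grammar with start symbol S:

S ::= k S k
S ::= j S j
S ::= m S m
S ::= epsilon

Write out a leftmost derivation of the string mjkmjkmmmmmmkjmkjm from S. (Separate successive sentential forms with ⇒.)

S⇒mSm⇒mjSjm⇒mjkSkjm⇒mjkmSmkjm⇒mjkmjSjmkjm⇒mjkmjkSkjmkjm⇒mjkmjkmSmkjmkjm⇒mjkmjkmmSmmkjmkjm⇒mjkmjkmmmSmmmkjmkjm⇒mjkmjkmmmmmmkjmkjm

S ⇒ mSm   [S ::= m S m]
mSm ⇒ mjSjm   [S ::= j S j]
mjSjm ⇒ mjkSkjm   [S ::= k S k]
mjkSkjm ⇒ mjkmSmkjm   [S ::= m S m]
mjkmSmkjm ⇒ mjkmjSjmkjm   [S ::= j S j]
mjkmjSjmkjm ⇒ mjkmjkSkjmkjm   [S ::= k S k]
mjkmjkSkjmkjm ⇒ mjkmjkmSmkjmkjm   [S ::= m S m]
mjkmjkmSmkjmkjm ⇒ mjkmjkmmSmmkjmkjm   [S ::= m S m]
mjkmjkmmSmmkjmkjm ⇒ mjkmjkmmmSmmmkjmkjm   [S ::= m S m]
mjkmjkmmmSmmmkjmkjm ⇒ mjkmjkmmmmmmkjmkjm   [S ::= epsilon]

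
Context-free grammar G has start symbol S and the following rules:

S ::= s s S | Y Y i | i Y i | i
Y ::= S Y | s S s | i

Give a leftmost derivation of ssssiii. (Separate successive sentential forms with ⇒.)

S ⇒ ssS ⇒ ssssS ⇒ ssssiYi ⇒ ssssiii

S ⇒ ssS   [S ::= s s S]
ssS ⇒ ssssS   [S ::= s s S]
ssssS ⇒ ssssiYi   [S ::= i Y i]
ssssiYi ⇒ ssssiii   [Y ::= i]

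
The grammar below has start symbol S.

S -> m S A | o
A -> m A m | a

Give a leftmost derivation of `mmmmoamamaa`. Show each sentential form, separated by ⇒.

S ⇒ mSA   [S -> m S A]
mSA ⇒ mmSAA   [S -> m S A]
mmSAA ⇒ mmmSAAA   [S -> m S A]
mmmSAAA ⇒ mmmmSAAAA   [S -> m S A]
mmmmSAAAA ⇒ mmmmoAAAA   [S -> o]
mmmmoAAAA ⇒ mmmmoaAAA   [A -> a]
mmmmoaAAA ⇒ mmmmoamAmAA   [A -> m A m]
mmmmoamAmAA ⇒ mmmmoamamAA   [A -> a]
mmmmoamamAA ⇒ mmmmoamamaA   [A -> a]
mmmmoamamaA ⇒ mmmmoamamaa   [A -> a]

S ⇒ mSA ⇒ mmSAA ⇒ mmmSAAA ⇒ mmmmSAAAA ⇒ mmmmoAAAA ⇒ mmmmoaAAA ⇒ mmmmoamAmAA ⇒ mmmmoamamAA ⇒ mmmmoamamaA ⇒ mmmmoamamaa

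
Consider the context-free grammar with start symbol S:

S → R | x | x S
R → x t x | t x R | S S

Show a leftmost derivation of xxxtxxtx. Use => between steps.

S => R   [S → R]
R => SS   [R → S S]
SS => xSS   [S → x S]
xSS => xxSS   [S → x S]
xxSS => xxRS   [S → R]
xxRS => xxxtxS   [R → x t x]
xxxtxS => xxxtxR   [S → R]
xxxtxR => xxxtxxtx   [R → x t x]

S => R => SS => xSS => xxSS => xxRS => xxxtxS => xxxtxR => xxxtxxtx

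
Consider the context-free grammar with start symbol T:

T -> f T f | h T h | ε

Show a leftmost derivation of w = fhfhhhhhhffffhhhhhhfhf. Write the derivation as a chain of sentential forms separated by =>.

T => fTf   [T -> f T f]
fTf => fhThf   [T -> h T h]
fhThf => fhfTfhf   [T -> f T f]
fhfTfhf => fhfhThfhf   [T -> h T h]
fhfhThfhf => fhfhhThhfhf   [T -> h T h]
fhfhhThhfhf => fhfhhhThhhfhf   [T -> h T h]
fhfhhhThhhfhf => fhfhhhhThhhhfhf   [T -> h T h]
fhfhhhhThhhhfhf => fhfhhhhhThhhhhfhf   [T -> h T h]
fhfhhhhhThhhhhfhf => fhfhhhhhhThhhhhhfhf   [T -> h T h]
fhfhhhhhhThhhhhhfhf => fhfhhhhhhfTfhhhhhhfhf   [T -> f T f]
fhfhhhhhhfTfhhhhhhfhf => fhfhhhhhhffTffhhhhhhfhf   [T -> f T f]
fhfhhhhhhffTffhhhhhhfhf => fhfhhhhhhffffhhhhhhfhf   [T -> ε]

T=>fTf=>fhThf=>fhfTfhf=>fhfhThfhf=>fhfhhThhfhf=>fhfhhhThhhfhf=>fhfhhhhThhhhfhf=>fhfhhhhhThhhhhfhf=>fhfhhhhhhThhhhhhfhf=>fhfhhhhhhfTfhhhhhhfhf=>fhfhhhhhhffTffhhhhhhfhf=>fhfhhhhhhffffhhhhhhfhf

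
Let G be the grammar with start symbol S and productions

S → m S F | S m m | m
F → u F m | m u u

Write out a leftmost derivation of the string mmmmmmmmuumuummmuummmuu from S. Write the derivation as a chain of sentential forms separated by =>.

S => mSF => mSmmF => mmSFmmF => mmmSFFmmF => mmmSmmFFmmF => mmmSmmmmFFmmF => mmmmmmmmFFmmF => mmmmmmmmuFmFmmF => mmmmmmmmuuFmmFmmF => mmmmmmmmuumuummFmmF => mmmmmmmmuumuummmuummF => mmmmmmmmuumuummmuummmuu

S => mSF   [S → m S F]
mSF => mSmmF   [S → S m m]
mSmmF => mmSFmmF   [S → m S F]
mmSFmmF => mmmSFFmmF   [S → m S F]
mmmSFFmmF => mmmSmmFFmmF   [S → S m m]
mmmSmmFFmmF => mmmSmmmmFFmmF   [S → S m m]
mmmSmmmmFFmmF => mmmmmmmmFFmmF   [S → m]
mmmmmmmmFFmmF => mmmmmmmmuFmFmmF   [F → u F m]
mmmmmmmmuFmFmmF => mmmmmmmmuuFmmFmmF   [F → u F m]
mmmmmmmmuuFmmFmmF => mmmmmmmmuumuummFmmF   [F → m u u]
mmmmmmmmuumuummFmmF => mmmmmmmmuumuummmuummF   [F → m u u]
mmmmmmmmuumuummmuummF => mmmmmmmmuumuummmuummmuu   [F → m u u]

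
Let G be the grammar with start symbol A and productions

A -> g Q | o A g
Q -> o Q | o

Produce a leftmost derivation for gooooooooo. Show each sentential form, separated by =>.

A => gQ   [A -> g Q]
gQ => goQ   [Q -> o Q]
goQ => gooQ   [Q -> o Q]
gooQ => goooQ   [Q -> o Q]
goooQ => gooooQ   [Q -> o Q]
gooooQ => goooooQ   [Q -> o Q]
goooooQ => gooooooQ   [Q -> o Q]
gooooooQ => goooooooQ   [Q -> o Q]
goooooooQ => gooooooooQ   [Q -> o Q]
gooooooooQ => gooooooooo   [Q -> o]

A => gQ => goQ => gooQ => goooQ => gooooQ => goooooQ => gooooooQ => goooooooQ => gooooooooQ => gooooooooo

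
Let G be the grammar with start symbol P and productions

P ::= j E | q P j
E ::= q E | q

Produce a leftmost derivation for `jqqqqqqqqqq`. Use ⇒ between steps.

P ⇒ jE ⇒ jqE ⇒ jqqE ⇒ jqqqE ⇒ jqqqqE ⇒ jqqqqqE ⇒ jqqqqqqE ⇒ jqqqqqqqE ⇒ jqqqqqqqqE ⇒ jqqqqqqqqqE ⇒ jqqqqqqqqqq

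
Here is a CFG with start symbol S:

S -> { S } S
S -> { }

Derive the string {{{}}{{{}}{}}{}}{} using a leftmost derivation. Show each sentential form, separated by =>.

S => {S}S => {{S}S}S => {{{}}S}S => {{{}}{S}S}S => {{{}}{{S}S}S}S => {{{}}{{{}}S}S}S => {{{}}{{{}}{}}S}S => {{{}}{{{}}{}}{}}S => {{{}}{{{}}{}}{}}{}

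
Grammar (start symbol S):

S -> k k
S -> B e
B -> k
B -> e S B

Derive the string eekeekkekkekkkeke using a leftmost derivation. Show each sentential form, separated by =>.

S => Be => eSBe => eBeBe => eeSBeBe => eeBeBeBe => eekeBeBe => eekeeSBeBe => eekeekkBeBe => eekeekkeSBeBe => eekeekkekkBeBe => eekeekkekkeSBeBe => eekeekkekkekkBeBe => eekeekkekkekkkeBe => eekeekkekkekkkeke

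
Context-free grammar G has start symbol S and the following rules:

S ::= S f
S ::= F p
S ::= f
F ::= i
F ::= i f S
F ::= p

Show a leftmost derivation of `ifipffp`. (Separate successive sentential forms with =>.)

S=>Fp=>ifSp=>ifSfp=>ifSffp=>ifFpffp=>ifipffp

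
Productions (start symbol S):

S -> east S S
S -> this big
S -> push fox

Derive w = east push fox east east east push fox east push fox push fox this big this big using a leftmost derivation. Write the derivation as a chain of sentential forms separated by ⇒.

S ⇒ east S S   [S -> east S S]
east S S ⇒ east push fox S   [S -> push fox]
east push fox S ⇒ east push fox east S S   [S -> east S S]
east push fox east S S ⇒ east push fox east east S S S   [S -> east S S]
east push fox east east S S S ⇒ east push fox east east east S S S S   [S -> east S S]
east push fox east east east S S S S ⇒ east push fox east east east push fox S S S   [S -> push fox]
east push fox east east east push fox S S S ⇒ east push fox east east east push fox east S S S S   [S -> east S S]
east push fox east east east push fox east S S S S ⇒ east push fox east east east push fox east push fox S S S   [S -> push fox]
east push fox east east east push fox east push fox S S S ⇒ east push fox east east east push fox east push fox push fox S S   [S -> push fox]
east push fox east east east push fox east push fox push fox S S ⇒ east push fox east east east push fox east push fox push fox this big S   [S -> this big]
east push fox east east east push fox east push fox push fox this big S ⇒ east push fox east east east push fox east push fox push fox this big this big   [S -> this big]

S ⇒ east S S ⇒ east push fox S ⇒ east push fox east S S ⇒ east push fox east east S S S ⇒ east push fox east east east S S S S ⇒ east push fox east east east push fox S S S ⇒ east push fox east east east push fox east S S S S ⇒ east push fox east east east push fox east push fox S S S ⇒ east push fox east east east push fox east push fox push fox S S ⇒ east push fox east east east push fox east push fox push fox this big S ⇒ east push fox east east east push fox east push fox push fox this big this big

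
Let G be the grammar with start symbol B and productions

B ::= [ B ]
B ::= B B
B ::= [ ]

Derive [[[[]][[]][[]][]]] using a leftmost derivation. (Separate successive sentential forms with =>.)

B => [B] => [[B]] => [[BB]] => [[[B]B]] => [[[[]]B]] => [[[[]]BB]] => [[[[]]BBB]] => [[[[]][B]BB]] => [[[[]][[]]BB]] => [[[[]][[]][B]B]] => [[[[]][[]][[]]B]] => [[[[]][[]][[]][]]]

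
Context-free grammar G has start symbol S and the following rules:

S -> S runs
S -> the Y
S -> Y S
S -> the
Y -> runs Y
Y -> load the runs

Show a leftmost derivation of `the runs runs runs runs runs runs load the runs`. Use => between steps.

S => the Y => the runs Y => the runs runs Y => the runs runs runs Y => the runs runs runs runs Y => the runs runs runs runs runs Y => the runs runs runs runs runs runs Y => the runs runs runs runs runs runs load the runs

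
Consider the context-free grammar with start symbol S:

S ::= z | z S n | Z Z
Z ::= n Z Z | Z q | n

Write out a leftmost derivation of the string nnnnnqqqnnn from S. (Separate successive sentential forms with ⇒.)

S ⇒ ZZ ⇒ nZZZ ⇒ nnZZZZ ⇒ nnnZZZZZ ⇒ nnnnZZZZ ⇒ nnnnZqZZZ ⇒ nnnnZqqZZZ ⇒ nnnnZqqqZZZ ⇒ nnnnnqqqZZZ ⇒ nnnnnqqqnZZ ⇒ nnnnnqqqnnZ ⇒ nnnnnqqqnnn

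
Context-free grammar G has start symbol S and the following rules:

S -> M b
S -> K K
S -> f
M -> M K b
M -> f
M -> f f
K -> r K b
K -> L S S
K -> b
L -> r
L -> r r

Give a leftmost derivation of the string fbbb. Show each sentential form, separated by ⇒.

S⇒Mb⇒MKbb⇒fKbb⇒fbbb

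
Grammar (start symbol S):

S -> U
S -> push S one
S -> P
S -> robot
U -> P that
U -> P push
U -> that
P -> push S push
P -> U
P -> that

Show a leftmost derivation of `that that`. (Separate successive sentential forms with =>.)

S => U => P that => that that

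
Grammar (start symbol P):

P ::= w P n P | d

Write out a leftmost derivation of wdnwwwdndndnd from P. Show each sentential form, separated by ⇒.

P ⇒ wPnP   [P ::= w P n P]
wPnP ⇒ wdnP   [P ::= d]
wdnP ⇒ wdnwPnP   [P ::= w P n P]
wdnwPnP ⇒ wdnwwPnPnP   [P ::= w P n P]
wdnwwPnPnP ⇒ wdnwwwPnPnPnP   [P ::= w P n P]
wdnwwwPnPnPnP ⇒ wdnwwwdnPnPnP   [P ::= d]
wdnwwwdnPnPnP ⇒ wdnwwwdndnPnP   [P ::= d]
wdnwwwdndnPnP ⇒ wdnwwwdndndnP   [P ::= d]
wdnwwwdndndnP ⇒ wdnwwwdndndnd   [P ::= d]

P⇒wPnP⇒wdnP⇒wdnwPnP⇒wdnwwPnPnP⇒wdnwwwPnPnPnP⇒wdnwwwdnPnPnP⇒wdnwwwdndnPnP⇒wdnwwwdndndnP⇒wdnwwwdndndnd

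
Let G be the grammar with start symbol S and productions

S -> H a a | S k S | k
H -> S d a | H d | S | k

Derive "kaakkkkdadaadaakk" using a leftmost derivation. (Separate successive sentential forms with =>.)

S=>SkS=>HaakS=>HdaakS=>SdaakS=>HaadaakS=>HdaadaakS=>SdadaadaakS=>SkSdadaadaakS=>HaakSdadaadaakS=>kaakSdadaadaakS=>kaakSkSdadaadaakS=>kaakkkSdadaadaakS=>kaakkkkdadaadaakS=>kaakkkkdadaadaakk

S => SkS   [S -> S k S]
SkS => HaakS   [S -> H a a]
HaakS => HdaakS   [H -> H d]
HdaakS => SdaakS   [H -> S]
SdaakS => HaadaakS   [S -> H a a]
HaadaakS => HdaadaakS   [H -> H d]
HdaadaakS => SdadaadaakS   [H -> S d a]
SdadaadaakS => SkSdadaadaakS   [S -> S k S]
SkSdadaadaakS => HaakSdadaadaakS   [S -> H a a]
HaakSdadaadaakS => kaakSdadaadaakS   [H -> k]
kaakSdadaadaakS => kaakSkSdadaadaakS   [S -> S k S]
kaakSkSdadaadaakS => kaakkkSdadaadaakS   [S -> k]
kaakkkSdadaadaakS => kaakkkkdadaadaakS   [S -> k]
kaakkkkdadaadaakS => kaakkkkdadaadaakk   [S -> k]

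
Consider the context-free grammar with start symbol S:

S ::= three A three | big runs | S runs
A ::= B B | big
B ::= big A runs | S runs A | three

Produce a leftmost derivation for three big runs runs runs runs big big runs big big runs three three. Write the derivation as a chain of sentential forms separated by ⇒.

S ⇒ three A three ⇒ three B B three ⇒ three S runs A B three ⇒ three S runs runs A B three ⇒ three S runs runs runs A B three ⇒ three big runs runs runs runs A B three ⇒ three big runs runs runs runs B B B three ⇒ three big runs runs runs runs big A runs B B three ⇒ three big runs runs runs runs big big runs B B three ⇒ three big runs runs runs runs big big runs big A runs B three ⇒ three big runs runs runs runs big big runs big big runs B three ⇒ three big runs runs runs runs big big runs big big runs three three

S ⇒ three A three   [S ::= three A three]
three A three ⇒ three B B three   [A ::= B B]
three B B three ⇒ three S runs A B three   [B ::= S runs A]
three S runs A B three ⇒ three S runs runs A B three   [S ::= S runs]
three S runs runs A B three ⇒ three S runs runs runs A B three   [S ::= S runs]
three S runs runs runs A B three ⇒ three big runs runs runs runs A B three   [S ::= big runs]
three big runs runs runs runs A B three ⇒ three big runs runs runs runs B B B three   [A ::= B B]
three big runs runs runs runs B B B three ⇒ three big runs runs runs runs big A runs B B three   [B ::= big A runs]
three big runs runs runs runs big A runs B B three ⇒ three big runs runs runs runs big big runs B B three   [A ::= big]
three big runs runs runs runs big big runs B B three ⇒ three big runs runs runs runs big big runs big A runs B three   [B ::= big A runs]
three big runs runs runs runs big big runs big A runs B three ⇒ three big runs runs runs runs big big runs big big runs B three   [A ::= big]
three big runs runs runs runs big big runs big big runs B three ⇒ three big runs runs runs runs big big runs big big runs three three   [B ::= three]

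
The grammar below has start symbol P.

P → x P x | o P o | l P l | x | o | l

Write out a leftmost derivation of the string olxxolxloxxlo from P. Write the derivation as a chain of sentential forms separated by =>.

P => oPo   [P → o P o]
oPo => olPlo   [P → l P l]
olPlo => olxPxlo   [P → x P x]
olxPxlo => olxxPxxlo   [P → x P x]
olxxPxxlo => olxxoPoxxlo   [P → o P o]
olxxoPoxxlo => olxxolPloxxlo   [P → l P l]
olxxolPloxxlo => olxxolxloxxlo   [P → x]

P => oPo => olPlo => olxPxlo => olxxPxxlo => olxxoPoxxlo => olxxolPloxxlo => olxxolxloxxlo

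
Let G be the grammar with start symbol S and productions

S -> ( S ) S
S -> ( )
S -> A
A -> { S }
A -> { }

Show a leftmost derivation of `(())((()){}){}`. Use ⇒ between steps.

S ⇒ (S)S ⇒ (())S ⇒ (())(S)S ⇒ (())((S)S)S ⇒ (())((())S)S ⇒ (())((())A)S ⇒ (())((()){})S ⇒ (())((()){})A ⇒ (())((()){}){}

S ⇒ (S)S   [S -> ( S ) S]
(S)S ⇒ (())S   [S -> ( )]
(())S ⇒ (())(S)S   [S -> ( S ) S]
(())(S)S ⇒ (())((S)S)S   [S -> ( S ) S]
(())((S)S)S ⇒ (())((())S)S   [S -> ( )]
(())((())S)S ⇒ (())((())A)S   [S -> A]
(())((())A)S ⇒ (())((()){})S   [A -> { }]
(())((()){})S ⇒ (())((()){})A   [S -> A]
(())((()){})A ⇒ (())((()){}){}   [A -> { }]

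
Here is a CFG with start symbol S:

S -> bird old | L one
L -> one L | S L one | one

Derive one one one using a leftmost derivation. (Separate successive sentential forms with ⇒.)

S ⇒ L one   [S -> L one]
L one ⇒ one L one   [L -> one L]
one L one ⇒ one one one   [L -> one]

S ⇒ L one ⇒ one L one ⇒ one one one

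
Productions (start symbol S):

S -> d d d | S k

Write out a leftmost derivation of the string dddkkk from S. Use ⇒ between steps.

S ⇒ Sk ⇒ Skk ⇒ Skkk ⇒ dddkkk

S ⇒ Sk   [S -> S k]
Sk ⇒ Skk   [S -> S k]
Skk ⇒ Skkk   [S -> S k]
Skkk ⇒ dddkkk   [S -> d d d]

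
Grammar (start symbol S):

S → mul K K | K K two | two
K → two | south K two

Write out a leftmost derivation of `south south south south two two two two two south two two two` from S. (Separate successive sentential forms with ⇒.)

S ⇒ K K two ⇒ south K two K two ⇒ south south K two two K two ⇒ south south south K two two two K two ⇒ south south south south K two two two two K two ⇒ south south south south two two two two two K two ⇒ south south south south two two two two two south K two two ⇒ south south south south two two two two two south two two two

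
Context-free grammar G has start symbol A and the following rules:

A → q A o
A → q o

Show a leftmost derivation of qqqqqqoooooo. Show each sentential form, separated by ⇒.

A ⇒ qAo ⇒ qqAoo ⇒ qqqAooo ⇒ qqqqAoooo ⇒ qqqqqAooooo ⇒ qqqqqqoooooo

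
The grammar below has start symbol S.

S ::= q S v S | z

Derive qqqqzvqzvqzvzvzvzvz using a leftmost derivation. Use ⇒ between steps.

S ⇒ qSvS ⇒ qqSvSvS ⇒ qqqSvSvSvS ⇒ qqqqSvSvSvSvS ⇒ qqqqzvSvSvSvS ⇒ qqqqzvqSvSvSvSvS ⇒ qqqqzvqzvSvSvSvS ⇒ qqqqzvqzvqSvSvSvSvS ⇒ qqqqzvqzvqzvSvSvSvS ⇒ qqqqzvqzvqzvzvSvSvS ⇒ qqqqzvqzvqzvzvzvSvS ⇒ qqqqzvqzvqzvzvzvzvS ⇒ qqqqzvqzvqzvzvzvzvz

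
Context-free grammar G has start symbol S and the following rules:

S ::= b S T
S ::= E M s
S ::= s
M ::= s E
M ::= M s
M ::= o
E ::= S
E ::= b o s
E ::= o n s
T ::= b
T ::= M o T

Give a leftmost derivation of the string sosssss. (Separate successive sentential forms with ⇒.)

S ⇒ EMs ⇒ SMs ⇒ sMs ⇒ sMss ⇒ sMsss ⇒ sMssss ⇒ sMsssss ⇒ sosssss

S ⇒ EMs   [S ::= E M s]
EMs ⇒ SMs   [E ::= S]
SMs ⇒ sMs   [S ::= s]
sMs ⇒ sMss   [M ::= M s]
sMss ⇒ sMsss   [M ::= M s]
sMsss ⇒ sMssss   [M ::= M s]
sMssss ⇒ sMsssss   [M ::= M s]
sMsssss ⇒ sosssss   [M ::= o]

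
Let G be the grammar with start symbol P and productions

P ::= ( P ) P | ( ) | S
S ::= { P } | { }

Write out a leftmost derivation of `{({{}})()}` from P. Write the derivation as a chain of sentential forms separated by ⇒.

P ⇒ S ⇒ {P} ⇒ {(P)P} ⇒ {(S)P} ⇒ {({P})P} ⇒ {({S})P} ⇒ {({{}})P} ⇒ {({{}})()}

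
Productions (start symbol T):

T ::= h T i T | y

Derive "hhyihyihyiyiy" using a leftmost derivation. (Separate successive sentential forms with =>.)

T=>hTiT=>hhTiTiT=>hhyiTiT=>hhyihTiTiT=>hhyihyiTiT=>hhyihyihTiTiT=>hhyihyihyiTiT=>hhyihyihyiyiT=>hhyihyihyiyiy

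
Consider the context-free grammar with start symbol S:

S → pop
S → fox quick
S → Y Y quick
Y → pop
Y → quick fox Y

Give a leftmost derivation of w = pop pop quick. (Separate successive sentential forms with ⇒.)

S ⇒ Y Y quick ⇒ pop Y quick ⇒ pop pop quick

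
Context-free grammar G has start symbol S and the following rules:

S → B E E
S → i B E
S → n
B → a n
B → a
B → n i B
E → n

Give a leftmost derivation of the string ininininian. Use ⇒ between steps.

S ⇒ iBE ⇒ iniBE ⇒ ininiBE ⇒ inininiBE ⇒ ininininiBE ⇒ ininininiaE ⇒ ininininian

S ⇒ iBE   [S → i B E]
iBE ⇒ iniBE   [B → n i B]
iniBE ⇒ ininiBE   [B → n i B]
ininiBE ⇒ inininiBE   [B → n i B]
inininiBE ⇒ ininininiBE   [B → n i B]
ininininiBE ⇒ ininininiaE   [B → a]
ininininiaE ⇒ ininininian   [E → n]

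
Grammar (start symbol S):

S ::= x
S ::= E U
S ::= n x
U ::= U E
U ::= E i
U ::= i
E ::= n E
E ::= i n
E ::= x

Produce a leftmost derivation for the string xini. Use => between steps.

S => EU => xU => xEi => xini

S => EU   [S ::= E U]
EU => xU   [E ::= x]
xU => xEi   [U ::= E i]
xEi => xini   [E ::= i n]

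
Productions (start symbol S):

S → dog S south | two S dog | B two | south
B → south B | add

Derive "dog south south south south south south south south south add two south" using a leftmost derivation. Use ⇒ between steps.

S ⇒ dog S south ⇒ dog B two south ⇒ dog south B two south ⇒ dog south south B two south ⇒ dog south south south B two south ⇒ dog south south south south B two south ⇒ dog south south south south south B two south ⇒ dog south south south south south south B two south ⇒ dog south south south south south south south B two south ⇒ dog south south south south south south south south B two south ⇒ dog south south south south south south south south south B two south ⇒ dog south south south south south south south south south add two south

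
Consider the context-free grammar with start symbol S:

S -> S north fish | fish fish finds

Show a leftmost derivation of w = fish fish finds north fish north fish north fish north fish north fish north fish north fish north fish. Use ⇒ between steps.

S ⇒ S north fish ⇒ S north fish north fish ⇒ S north fish north fish north fish ⇒ S north fish north fish north fish north fish ⇒ S north fish north fish north fish north fish north fish ⇒ S north fish north fish north fish north fish north fish north fish ⇒ S north fish north fish north fish north fish north fish north fish north fish ⇒ S north fish north fish north fish north fish north fish north fish north fish north fish ⇒ fish fish finds north fish north fish north fish north fish north fish north fish north fish north fish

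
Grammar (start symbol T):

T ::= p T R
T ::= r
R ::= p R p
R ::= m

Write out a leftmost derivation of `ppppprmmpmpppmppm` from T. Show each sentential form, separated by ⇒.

T ⇒ pTR ⇒ ppTRR ⇒ pppTRRR ⇒ ppppTRRRR ⇒ pppppTRRRRR ⇒ ppppprRRRRR ⇒ ppppprmRRRR ⇒ ppppprmmRRR ⇒ ppppprmmpRpRR ⇒ ppppprmmpmpRR ⇒ ppppprmmpmppRpR ⇒ ppppprmmpmpppRppR ⇒ ppppprmmpmpppmppR ⇒ ppppprmmpmpppmppm

T ⇒ pTR   [T ::= p T R]
pTR ⇒ ppTRR   [T ::= p T R]
ppTRR ⇒ pppTRRR   [T ::= p T R]
pppTRRR ⇒ ppppTRRRR   [T ::= p T R]
ppppTRRRR ⇒ pppppTRRRRR   [T ::= p T R]
pppppTRRRRR ⇒ ppppprRRRRR   [T ::= r]
ppppprRRRRR ⇒ ppppprmRRRR   [R ::= m]
ppppprmRRRR ⇒ ppppprmmRRR   [R ::= m]
ppppprmmRRR ⇒ ppppprmmpRpRR   [R ::= p R p]
ppppprmmpRpRR ⇒ ppppprmmpmpRR   [R ::= m]
ppppprmmpmpRR ⇒ ppppprmmpmppRpR   [R ::= p R p]
ppppprmmpmppRpR ⇒ ppppprmmpmpppRppR   [R ::= p R p]
ppppprmmpmpppRppR ⇒ ppppprmmpmpppmppR   [R ::= m]
ppppprmmpmpppmppR ⇒ ppppprmmpmpppmppm   [R ::= m]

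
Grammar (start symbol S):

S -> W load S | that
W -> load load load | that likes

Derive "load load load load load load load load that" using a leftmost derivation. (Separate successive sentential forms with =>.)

S => W load S => load load load load S => load load load load W load S => load load load load load load load load S => load load load load load load load load that

S => W load S   [S -> W load S]
W load S => load load load load S   [W -> load load load]
load load load load S => load load load load W load S   [S -> W load S]
load load load load W load S => load load load load load load load load S   [W -> load load load]
load load load load load load load load S => load load load load load load load load that   [S -> that]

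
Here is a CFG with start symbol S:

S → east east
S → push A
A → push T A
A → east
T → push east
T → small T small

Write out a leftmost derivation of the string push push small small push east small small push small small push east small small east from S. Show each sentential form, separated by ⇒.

S ⇒ push A ⇒ push push T A ⇒ push push small T small A ⇒ push push small small T small small A ⇒ push push small small push east small small A ⇒ push push small small push east small small push T A ⇒ push push small small push east small small push small T small A ⇒ push push small small push east small small push small small T small small A ⇒ push push small small push east small small push small small push east small small A ⇒ push push small small push east small small push small small push east small small east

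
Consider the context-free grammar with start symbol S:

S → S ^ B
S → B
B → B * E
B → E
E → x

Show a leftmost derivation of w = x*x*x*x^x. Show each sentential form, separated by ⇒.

S ⇒ S^B ⇒ B^B ⇒ B*E^B ⇒ B*E*E^B ⇒ B*E*E*E^B ⇒ E*E*E*E^B ⇒ x*E*E*E^B ⇒ x*x*E*E^B ⇒ x*x*x*E^B ⇒ x*x*x*x^B ⇒ x*x*x*x^E ⇒ x*x*x*x^x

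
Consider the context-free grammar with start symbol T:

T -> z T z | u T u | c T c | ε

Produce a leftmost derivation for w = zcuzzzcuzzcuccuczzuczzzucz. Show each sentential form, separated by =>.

T => zTz   [T -> z T z]
zTz => zcTcz   [T -> c T c]
zcTcz => zcuTucz   [T -> u T u]
zcuTucz => zcuzTzucz   [T -> z T z]
zcuzTzucz => zcuzzTzzucz   [T -> z T z]
zcuzzTzzucz => zcuzzzTzzzucz   [T -> z T z]
zcuzzzTzzzucz => zcuzzzcTczzzucz   [T -> c T c]
zcuzzzcTczzzucz => zcuzzzcuTuczzzucz   [T -> u T u]
zcuzzzcuTuczzzucz => zcuzzzcuzTzuczzzucz   [T -> z T z]
zcuzzzcuzTzuczzzucz => zcuzzzcuzzTzzuczzzucz   [T -> z T z]
zcuzzzcuzzTzzuczzzucz => zcuzzzcuzzcTczzuczzzucz   [T -> c T c]
zcuzzzcuzzcTczzuczzzucz => zcuzzzcuzzcuTuczzuczzzucz   [T -> u T u]
zcuzzzcuzzcuTuczzuczzzucz => zcuzzzcuzzcucTcuczzuczzzucz   [T -> c T c]
zcuzzzcuzzcucTcuczzuczzzucz => zcuzzzcuzzcuccuczzuczzzucz   [T -> ε]

T => zTz => zcTcz => zcuTucz => zcuzTzucz => zcuzzTzzucz => zcuzzzTzzzucz => zcuzzzcTczzzucz => zcuzzzcuTuczzzucz => zcuzzzcuzTzuczzzucz => zcuzzzcuzzTzzuczzzucz => zcuzzzcuzzcTczzuczzzucz => zcuzzzcuzzcuTuczzuczzzucz => zcuzzzcuzzcucTcuczzuczzzucz => zcuzzzcuzzcuccuczzuczzzucz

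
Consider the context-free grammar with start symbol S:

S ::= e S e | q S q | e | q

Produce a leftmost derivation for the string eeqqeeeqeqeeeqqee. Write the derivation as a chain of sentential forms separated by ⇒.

S ⇒ eSe   [S ::= e S e]
eSe ⇒ eeSee   [S ::= e S e]
eeSee ⇒ eeqSqee   [S ::= q S q]
eeqSqee ⇒ eeqqSqqee   [S ::= q S q]
eeqqSqqee ⇒ eeqqeSeqqee   [S ::= e S e]
eeqqeSeqqee ⇒ eeqqeeSeeqqee   [S ::= e S e]
eeqqeeSeeqqee ⇒ eeqqeeeSeeeqqee   [S ::= e S e]
eeqqeeeSeeeqqee ⇒ eeqqeeeqSqeeeqqee   [S ::= q S q]
eeqqeeeqSqeeeqqee ⇒ eeqqeeeqeqeeeqqee   [S ::= e]

S⇒eSe⇒eeSee⇒eeqSqee⇒eeqqSqqee⇒eeqqeSeqqee⇒eeqqeeSeeqqee⇒eeqqeeeSeeeqqee⇒eeqqeeeqSqeeeqqee⇒eeqqeeeqeqeeeqqee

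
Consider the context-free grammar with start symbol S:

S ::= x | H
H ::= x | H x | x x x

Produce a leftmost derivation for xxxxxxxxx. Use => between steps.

S => H   [S ::= H]
H => Hx   [H ::= H x]
Hx => Hxx   [H ::= H x]
Hxx => Hxxx   [H ::= H x]
Hxxx => Hxxxx   [H ::= H x]
Hxxxx => Hxxxxx   [H ::= H x]
Hxxxxx => Hxxxxxx   [H ::= H x]
Hxxxxxx => xxxxxxxxx   [H ::= x x x]

S=>H=>Hx=>Hxx=>Hxxx=>Hxxxx=>Hxxxxx=>Hxxxxxx=>xxxxxxxxx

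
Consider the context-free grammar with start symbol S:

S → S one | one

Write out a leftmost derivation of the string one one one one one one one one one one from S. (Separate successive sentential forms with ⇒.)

S ⇒ S one   [S → S one]
S one ⇒ S one one   [S → S one]
S one one ⇒ S one one one   [S → S one]
S one one one ⇒ S one one one one   [S → S one]
S one one one one ⇒ S one one one one one   [S → S one]
S one one one one one ⇒ S one one one one one one   [S → S one]
S one one one one one one ⇒ S one one one one one one one   [S → S one]
S one one one one one one one ⇒ S one one one one one one one one   [S → S one]
S one one one one one one one one ⇒ S one one one one one one one one one   [S → S one]
S one one one one one one one one one ⇒ one one one one one one one one one one   [S → one]

S ⇒ S one ⇒ S one one ⇒ S one one one ⇒ S one one one one ⇒ S one one one one one ⇒ S one one one one one one ⇒ S one one one one one one one ⇒ S one one one one one one one one ⇒ S one one one one one one one one one ⇒ one one one one one one one one one one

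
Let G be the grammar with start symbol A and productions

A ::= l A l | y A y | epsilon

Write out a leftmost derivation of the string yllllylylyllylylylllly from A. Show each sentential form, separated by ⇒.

A⇒yAy⇒ylAly⇒yllAlly⇒ylllAllly⇒yllllAlllly⇒yllllyAylllly⇒yllllylAlylllly⇒yllllylyAylylllly⇒yllllylylAlylylllly⇒yllllylylyAylylylllly⇒yllllylylylAlylylylllly⇒yllllylylyllylylylllly

A ⇒ yAy   [A ::= y A y]
yAy ⇒ ylAly   [A ::= l A l]
ylAly ⇒ yllAlly   [A ::= l A l]
yllAlly ⇒ ylllAllly   [A ::= l A l]
ylllAllly ⇒ yllllAlllly   [A ::= l A l]
yllllAlllly ⇒ yllllyAylllly   [A ::= y A y]
yllllyAylllly ⇒ yllllylAlylllly   [A ::= l A l]
yllllylAlylllly ⇒ yllllylyAylylllly   [A ::= y A y]
yllllylyAylylllly ⇒ yllllylylAlylylllly   [A ::= l A l]
yllllylylAlylylllly ⇒ yllllylylyAylylylllly   [A ::= y A y]
yllllylylyAylylylllly ⇒ yllllylylylAlylylylllly   [A ::= l A l]
yllllylylylAlylylylllly ⇒ yllllylylyllylylylllly   [A ::= epsilon]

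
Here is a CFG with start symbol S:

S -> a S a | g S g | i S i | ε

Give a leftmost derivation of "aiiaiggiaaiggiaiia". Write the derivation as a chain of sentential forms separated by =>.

S => aSa   [S -> a S a]
aSa => aiSia   [S -> i S i]
aiSia => aiiSiia   [S -> i S i]
aiiSiia => aiiaSaiia   [S -> a S a]
aiiaSaiia => aiiaiSiaiia   [S -> i S i]
aiiaiSiaiia => aiiaigSgiaiia   [S -> g S g]
aiiaigSgiaiia => aiiaiggSggiaiia   [S -> g S g]
aiiaiggSggiaiia => aiiaiggiSiggiaiia   [S -> i S i]
aiiaiggiSiggiaiia => aiiaiggiaSaiggiaiia   [S -> a S a]
aiiaiggiaSaiggiaiia => aiiaiggiaaiggiaiia   [S -> ε]

S => aSa => aiSia => aiiSiia => aiiaSaiia => aiiaiSiaiia => aiiaigSgiaiia => aiiaiggSggiaiia => aiiaiggiSiggiaiia => aiiaiggiaSaiggiaiia => aiiaiggiaaiggiaiia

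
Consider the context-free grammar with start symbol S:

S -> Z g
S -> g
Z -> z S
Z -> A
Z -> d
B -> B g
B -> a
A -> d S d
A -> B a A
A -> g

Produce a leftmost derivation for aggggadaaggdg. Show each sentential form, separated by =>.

S => Zg => Ag => BaAg => BgaAg => BggaAg => BgggaAg => BggggaAg => aggggaAg => aggggadSdg => aggggadZgdg => aggggadAgdg => aggggadBaAgdg => aggggadaaAgdg => aggggadaaggdg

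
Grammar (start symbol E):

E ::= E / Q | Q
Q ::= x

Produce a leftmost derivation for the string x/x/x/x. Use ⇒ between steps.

E ⇒ E/Q   [E ::= E / Q]
E/Q ⇒ E/Q/Q   [E ::= E / Q]
E/Q/Q ⇒ E/Q/Q/Q   [E ::= E / Q]
E/Q/Q/Q ⇒ Q/Q/Q/Q   [E ::= Q]
Q/Q/Q/Q ⇒ x/Q/Q/Q   [Q ::= x]
x/Q/Q/Q ⇒ x/x/Q/Q   [Q ::= x]
x/x/Q/Q ⇒ x/x/x/Q   [Q ::= x]
x/x/x/Q ⇒ x/x/x/x   [Q ::= x]

E⇒E/Q⇒E/Q/Q⇒E/Q/Q/Q⇒Q/Q/Q/Q⇒x/Q/Q/Q⇒x/x/Q/Q⇒x/x/x/Q⇒x/x/x/x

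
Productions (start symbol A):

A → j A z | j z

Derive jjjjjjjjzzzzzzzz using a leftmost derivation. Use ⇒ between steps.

A⇒jAz⇒jjAzz⇒jjjAzzz⇒jjjjAzzzz⇒jjjjjAzzzzz⇒jjjjjjAzzzzzz⇒jjjjjjjAzzzzzzz⇒jjjjjjjjzzzzzzzz

A ⇒ jAz   [A → j A z]
jAz ⇒ jjAzz   [A → j A z]
jjAzz ⇒ jjjAzzz   [A → j A z]
jjjAzzz ⇒ jjjjAzzzz   [A → j A z]
jjjjAzzzz ⇒ jjjjjAzzzzz   [A → j A z]
jjjjjAzzzzz ⇒ jjjjjjAzzzzzz   [A → j A z]
jjjjjjAzzzzzz ⇒ jjjjjjjAzzzzzzz   [A → j A z]
jjjjjjjAzzzzzzz ⇒ jjjjjjjjzzzzzzzz   [A → j z]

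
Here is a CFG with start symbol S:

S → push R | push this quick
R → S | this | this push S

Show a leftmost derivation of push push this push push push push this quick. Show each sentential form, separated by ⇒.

S ⇒ push R ⇒ push S ⇒ push push R ⇒ push push this push S ⇒ push push this push push R ⇒ push push this push push S ⇒ push push this push push push R ⇒ push push this push push push S ⇒ push push this push push push push this quick

S ⇒ push R   [S → push R]
push R ⇒ push S   [R → S]
push S ⇒ push push R   [S → push R]
push push R ⇒ push push this push S   [R → this push S]
push push this push S ⇒ push push this push push R   [S → push R]
push push this push push R ⇒ push push this push push S   [R → S]
push push this push push S ⇒ push push this push push push R   [S → push R]
push push this push push push R ⇒ push push this push push push S   [R → S]
push push this push push push S ⇒ push push this push push push push this quick   [S → push this quick]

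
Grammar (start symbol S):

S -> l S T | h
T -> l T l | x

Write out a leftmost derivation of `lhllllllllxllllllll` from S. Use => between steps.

S => lST   [S -> l S T]
lST => lhT   [S -> h]
lhT => lhlTl   [T -> l T l]
lhlTl => lhllTll   [T -> l T l]
lhllTll => lhlllTlll   [T -> l T l]
lhlllTlll => lhllllTllll   [T -> l T l]
lhllllTllll => lhlllllTlllll   [T -> l T l]
lhlllllTlllll => lhllllllTllllll   [T -> l T l]
lhllllllTllllll => lhlllllllTlllllll   [T -> l T l]
lhlllllllTlllllll => lhllllllllTllllllll   [T -> l T l]
lhllllllllTllllllll => lhllllllllxllllllll   [T -> x]

S => lST => lhT => lhlTl => lhllTll => lhlllTlll => lhllllTllll => lhlllllTlllll => lhllllllTllllll => lhlllllllTlllllll => lhllllllllTllllllll => lhllllllllxllllllll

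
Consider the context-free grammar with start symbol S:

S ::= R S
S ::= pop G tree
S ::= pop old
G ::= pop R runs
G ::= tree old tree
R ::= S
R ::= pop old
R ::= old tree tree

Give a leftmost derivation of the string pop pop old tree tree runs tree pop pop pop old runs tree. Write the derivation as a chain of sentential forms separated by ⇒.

S ⇒ R S ⇒ S S ⇒ pop G tree S ⇒ pop pop R runs tree S ⇒ pop pop old tree tree runs tree S ⇒ pop pop old tree tree runs tree pop G tree ⇒ pop pop old tree tree runs tree pop pop R runs tree ⇒ pop pop old tree tree runs tree pop pop pop old runs tree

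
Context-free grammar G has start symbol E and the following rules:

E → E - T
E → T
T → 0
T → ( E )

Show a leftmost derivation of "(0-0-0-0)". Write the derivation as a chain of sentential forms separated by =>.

E => T => (E) => (E-T) => (E-T-T) => (E-T-T-T) => (T-T-T-T) => (0-T-T-T) => (0-0-T-T) => (0-0-0-T) => (0-0-0-0)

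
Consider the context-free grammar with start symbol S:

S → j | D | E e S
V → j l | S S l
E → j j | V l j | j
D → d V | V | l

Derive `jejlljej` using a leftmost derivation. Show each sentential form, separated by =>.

S => EeS => jeS => jeEeS => jeVljeS => jejlljeS => jejlljej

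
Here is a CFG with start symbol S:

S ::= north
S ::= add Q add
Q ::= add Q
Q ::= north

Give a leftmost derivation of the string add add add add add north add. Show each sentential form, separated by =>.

S => add Q add   [S ::= add Q add]
add Q add => add add Q add   [Q ::= add Q]
add add Q add => add add add Q add   [Q ::= add Q]
add add add Q add => add add add add Q add   [Q ::= add Q]
add add add add Q add => add add add add add Q add   [Q ::= add Q]
add add add add add Q add => add add add add add north add   [Q ::= north]

S => add Q add => add add Q add => add add add Q add => add add add add Q add => add add add add add Q add => add add add add add north add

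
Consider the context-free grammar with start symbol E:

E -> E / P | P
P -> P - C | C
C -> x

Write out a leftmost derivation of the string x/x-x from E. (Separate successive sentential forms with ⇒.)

E ⇒ E/P ⇒ P/P ⇒ C/P ⇒ x/P ⇒ x/P-C ⇒ x/C-C ⇒ x/x-C ⇒ x/x-x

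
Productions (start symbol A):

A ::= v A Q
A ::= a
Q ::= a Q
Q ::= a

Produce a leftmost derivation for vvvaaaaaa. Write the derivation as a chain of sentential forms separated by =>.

A => vAQ   [A ::= v A Q]
vAQ => vvAQQ   [A ::= v A Q]
vvAQQ => vvvAQQQ   [A ::= v A Q]
vvvAQQQ => vvvaQQQ   [A ::= a]
vvvaQQQ => vvvaaQQQ   [Q ::= a Q]
vvvaaQQQ => vvvaaaQQQ   [Q ::= a Q]
vvvaaaQQQ => vvvaaaaQQ   [Q ::= a]
vvvaaaaQQ => vvvaaaaaQ   [Q ::= a]
vvvaaaaaQ => vvvaaaaaa   [Q ::= a]

A => vAQ => vvAQQ => vvvAQQQ => vvvaQQQ => vvvaaQQQ => vvvaaaQQQ => vvvaaaaQQ => vvvaaaaaQ => vvvaaaaaa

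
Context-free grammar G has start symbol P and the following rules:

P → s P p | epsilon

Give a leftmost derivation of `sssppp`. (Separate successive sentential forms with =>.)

P => sPp   [P → s P p]
sPp => ssPpp   [P → s P p]
ssPpp => sssPppp   [P → s P p]
sssPppp => sssppp   [P → epsilon]

P => sPp => ssPpp => sssPppp => sssppp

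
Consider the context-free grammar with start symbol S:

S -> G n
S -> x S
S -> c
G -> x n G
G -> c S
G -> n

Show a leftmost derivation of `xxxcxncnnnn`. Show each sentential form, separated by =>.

S => xS   [S -> x S]
xS => xxS   [S -> x S]
xxS => xxxS   [S -> x S]
xxxS => xxxGn   [S -> G n]
xxxGn => xxxcSn   [G -> c S]
xxxcSn => xxxcGnn   [S -> G n]
xxxcGnn => xxxcxnGnn   [G -> x n G]
xxxcxnGnn => xxxcxncSnn   [G -> c S]
xxxcxncSnn => xxxcxncGnnn   [S -> G n]
xxxcxncGnnn => xxxcxncnnnn   [G -> n]

S => xS => xxS => xxxS => xxxGn => xxxcSn => xxxcGnn => xxxcxnGnn => xxxcxncSnn => xxxcxncGnnn => xxxcxncnnnn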